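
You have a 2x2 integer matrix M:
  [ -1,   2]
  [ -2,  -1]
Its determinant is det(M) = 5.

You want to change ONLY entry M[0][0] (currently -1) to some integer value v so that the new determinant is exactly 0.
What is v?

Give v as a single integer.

det is linear in entry M[0][0]: det = old_det + (v - -1) * C_00
Cofactor C_00 = -1
Want det = 0: 5 + (v - -1) * -1 = 0
  (v - -1) = -5 / -1 = 5
  v = -1 + (5) = 4

Answer: 4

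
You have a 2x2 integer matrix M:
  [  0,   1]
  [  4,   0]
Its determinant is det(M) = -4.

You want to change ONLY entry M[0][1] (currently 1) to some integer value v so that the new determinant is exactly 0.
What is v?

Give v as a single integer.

det is linear in entry M[0][1]: det = old_det + (v - 1) * C_01
Cofactor C_01 = -4
Want det = 0: -4 + (v - 1) * -4 = 0
  (v - 1) = 4 / -4 = -1
  v = 1 + (-1) = 0

Answer: 0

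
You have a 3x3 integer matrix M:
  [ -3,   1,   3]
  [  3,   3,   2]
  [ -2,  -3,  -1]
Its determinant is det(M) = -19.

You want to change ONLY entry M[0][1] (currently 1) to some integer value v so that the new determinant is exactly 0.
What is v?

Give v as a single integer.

det is linear in entry M[0][1]: det = old_det + (v - 1) * C_01
Cofactor C_01 = -1
Want det = 0: -19 + (v - 1) * -1 = 0
  (v - 1) = 19 / -1 = -19
  v = 1 + (-19) = -18

Answer: -18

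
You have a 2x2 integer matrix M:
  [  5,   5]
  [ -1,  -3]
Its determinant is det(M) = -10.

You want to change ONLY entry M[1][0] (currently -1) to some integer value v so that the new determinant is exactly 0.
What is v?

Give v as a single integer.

Answer: -3

Derivation:
det is linear in entry M[1][0]: det = old_det + (v - -1) * C_10
Cofactor C_10 = -5
Want det = 0: -10 + (v - -1) * -5 = 0
  (v - -1) = 10 / -5 = -2
  v = -1 + (-2) = -3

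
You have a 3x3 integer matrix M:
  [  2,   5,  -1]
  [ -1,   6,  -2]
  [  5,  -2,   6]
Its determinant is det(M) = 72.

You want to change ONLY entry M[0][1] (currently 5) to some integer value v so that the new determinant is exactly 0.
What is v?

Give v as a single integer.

det is linear in entry M[0][1]: det = old_det + (v - 5) * C_01
Cofactor C_01 = -4
Want det = 0: 72 + (v - 5) * -4 = 0
  (v - 5) = -72 / -4 = 18
  v = 5 + (18) = 23

Answer: 23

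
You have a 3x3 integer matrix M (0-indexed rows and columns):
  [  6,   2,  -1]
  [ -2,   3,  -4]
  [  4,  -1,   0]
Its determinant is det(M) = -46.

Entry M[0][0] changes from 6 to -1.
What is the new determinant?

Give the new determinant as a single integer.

Answer: -18

Derivation:
det is linear in row 0: changing M[0][0] by delta changes det by delta * cofactor(0,0).
Cofactor C_00 = (-1)^(0+0) * minor(0,0) = -4
Entry delta = -1 - 6 = -7
Det delta = -7 * -4 = 28
New det = -46 + 28 = -18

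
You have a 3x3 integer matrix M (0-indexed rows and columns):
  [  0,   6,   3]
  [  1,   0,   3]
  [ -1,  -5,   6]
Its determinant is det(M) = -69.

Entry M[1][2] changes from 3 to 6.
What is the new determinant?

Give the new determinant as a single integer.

Answer: -87

Derivation:
det is linear in row 1: changing M[1][2] by delta changes det by delta * cofactor(1,2).
Cofactor C_12 = (-1)^(1+2) * minor(1,2) = -6
Entry delta = 6 - 3 = 3
Det delta = 3 * -6 = -18
New det = -69 + -18 = -87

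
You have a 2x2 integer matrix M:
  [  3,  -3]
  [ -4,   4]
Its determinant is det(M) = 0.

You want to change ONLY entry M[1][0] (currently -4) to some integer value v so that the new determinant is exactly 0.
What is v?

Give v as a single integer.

det is linear in entry M[1][0]: det = old_det + (v - -4) * C_10
Cofactor C_10 = 3
Want det = 0: 0 + (v - -4) * 3 = 0
  (v - -4) = 0 / 3 = 0
  v = -4 + (0) = -4

Answer: -4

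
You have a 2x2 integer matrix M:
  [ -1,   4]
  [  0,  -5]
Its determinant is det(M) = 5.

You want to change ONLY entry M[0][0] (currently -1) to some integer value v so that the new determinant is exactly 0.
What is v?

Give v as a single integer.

det is linear in entry M[0][0]: det = old_det + (v - -1) * C_00
Cofactor C_00 = -5
Want det = 0: 5 + (v - -1) * -5 = 0
  (v - -1) = -5 / -5 = 1
  v = -1 + (1) = 0

Answer: 0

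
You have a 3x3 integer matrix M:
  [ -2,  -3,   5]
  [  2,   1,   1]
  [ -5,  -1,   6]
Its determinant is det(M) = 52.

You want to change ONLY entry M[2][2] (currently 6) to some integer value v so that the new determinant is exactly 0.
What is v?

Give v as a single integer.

det is linear in entry M[2][2]: det = old_det + (v - 6) * C_22
Cofactor C_22 = 4
Want det = 0: 52 + (v - 6) * 4 = 0
  (v - 6) = -52 / 4 = -13
  v = 6 + (-13) = -7

Answer: -7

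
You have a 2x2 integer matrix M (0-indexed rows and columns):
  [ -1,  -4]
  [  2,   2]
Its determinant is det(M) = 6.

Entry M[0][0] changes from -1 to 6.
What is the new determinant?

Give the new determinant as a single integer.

Answer: 20

Derivation:
det is linear in row 0: changing M[0][0] by delta changes det by delta * cofactor(0,0).
Cofactor C_00 = (-1)^(0+0) * minor(0,0) = 2
Entry delta = 6 - -1 = 7
Det delta = 7 * 2 = 14
New det = 6 + 14 = 20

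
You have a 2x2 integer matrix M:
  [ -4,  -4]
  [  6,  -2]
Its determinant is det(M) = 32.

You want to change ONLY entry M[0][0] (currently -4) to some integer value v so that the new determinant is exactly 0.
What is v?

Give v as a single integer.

Answer: 12

Derivation:
det is linear in entry M[0][0]: det = old_det + (v - -4) * C_00
Cofactor C_00 = -2
Want det = 0: 32 + (v - -4) * -2 = 0
  (v - -4) = -32 / -2 = 16
  v = -4 + (16) = 12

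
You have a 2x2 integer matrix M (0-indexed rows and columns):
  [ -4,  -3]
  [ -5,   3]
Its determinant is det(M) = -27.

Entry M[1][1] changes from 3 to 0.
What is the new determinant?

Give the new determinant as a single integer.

Answer: -15

Derivation:
det is linear in row 1: changing M[1][1] by delta changes det by delta * cofactor(1,1).
Cofactor C_11 = (-1)^(1+1) * minor(1,1) = -4
Entry delta = 0 - 3 = -3
Det delta = -3 * -4 = 12
New det = -27 + 12 = -15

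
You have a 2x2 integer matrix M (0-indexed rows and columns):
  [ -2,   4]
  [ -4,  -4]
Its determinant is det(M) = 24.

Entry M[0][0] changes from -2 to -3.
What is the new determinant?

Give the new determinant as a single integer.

Answer: 28

Derivation:
det is linear in row 0: changing M[0][0] by delta changes det by delta * cofactor(0,0).
Cofactor C_00 = (-1)^(0+0) * minor(0,0) = -4
Entry delta = -3 - -2 = -1
Det delta = -1 * -4 = 4
New det = 24 + 4 = 28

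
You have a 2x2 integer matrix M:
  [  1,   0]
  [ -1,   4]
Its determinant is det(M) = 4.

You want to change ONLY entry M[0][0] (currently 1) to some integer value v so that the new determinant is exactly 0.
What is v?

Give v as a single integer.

det is linear in entry M[0][0]: det = old_det + (v - 1) * C_00
Cofactor C_00 = 4
Want det = 0: 4 + (v - 1) * 4 = 0
  (v - 1) = -4 / 4 = -1
  v = 1 + (-1) = 0

Answer: 0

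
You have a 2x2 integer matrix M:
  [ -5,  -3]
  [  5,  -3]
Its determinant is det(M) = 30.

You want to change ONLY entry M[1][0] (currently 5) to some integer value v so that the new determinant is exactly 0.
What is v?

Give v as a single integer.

Answer: -5

Derivation:
det is linear in entry M[1][0]: det = old_det + (v - 5) * C_10
Cofactor C_10 = 3
Want det = 0: 30 + (v - 5) * 3 = 0
  (v - 5) = -30 / 3 = -10
  v = 5 + (-10) = -5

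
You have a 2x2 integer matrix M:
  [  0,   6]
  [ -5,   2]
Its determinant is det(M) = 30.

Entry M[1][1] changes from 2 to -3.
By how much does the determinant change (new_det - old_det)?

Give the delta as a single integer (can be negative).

Answer: 0

Derivation:
Cofactor C_11 = 0
Entry delta = -3 - 2 = -5
Det delta = entry_delta * cofactor = -5 * 0 = 0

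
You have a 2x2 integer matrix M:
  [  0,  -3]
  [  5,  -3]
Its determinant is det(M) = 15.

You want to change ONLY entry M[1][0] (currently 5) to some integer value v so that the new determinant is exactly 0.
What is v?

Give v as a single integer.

det is linear in entry M[1][0]: det = old_det + (v - 5) * C_10
Cofactor C_10 = 3
Want det = 0: 15 + (v - 5) * 3 = 0
  (v - 5) = -15 / 3 = -5
  v = 5 + (-5) = 0

Answer: 0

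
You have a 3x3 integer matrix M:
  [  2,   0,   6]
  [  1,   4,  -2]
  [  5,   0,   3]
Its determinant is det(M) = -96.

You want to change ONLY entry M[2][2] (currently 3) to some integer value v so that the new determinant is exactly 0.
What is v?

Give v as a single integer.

det is linear in entry M[2][2]: det = old_det + (v - 3) * C_22
Cofactor C_22 = 8
Want det = 0: -96 + (v - 3) * 8 = 0
  (v - 3) = 96 / 8 = 12
  v = 3 + (12) = 15

Answer: 15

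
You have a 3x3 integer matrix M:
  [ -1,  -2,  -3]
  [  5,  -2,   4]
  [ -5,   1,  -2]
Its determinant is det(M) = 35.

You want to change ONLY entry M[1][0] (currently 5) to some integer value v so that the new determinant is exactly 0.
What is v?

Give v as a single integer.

det is linear in entry M[1][0]: det = old_det + (v - 5) * C_10
Cofactor C_10 = -7
Want det = 0: 35 + (v - 5) * -7 = 0
  (v - 5) = -35 / -7 = 5
  v = 5 + (5) = 10

Answer: 10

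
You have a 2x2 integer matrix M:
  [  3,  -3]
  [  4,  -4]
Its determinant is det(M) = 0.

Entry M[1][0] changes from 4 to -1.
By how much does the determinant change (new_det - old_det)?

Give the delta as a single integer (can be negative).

Cofactor C_10 = 3
Entry delta = -1 - 4 = -5
Det delta = entry_delta * cofactor = -5 * 3 = -15

Answer: -15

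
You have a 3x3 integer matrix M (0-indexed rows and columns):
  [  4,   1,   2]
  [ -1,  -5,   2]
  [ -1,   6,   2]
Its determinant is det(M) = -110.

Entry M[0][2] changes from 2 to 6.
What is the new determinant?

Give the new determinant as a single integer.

Answer: -154

Derivation:
det is linear in row 0: changing M[0][2] by delta changes det by delta * cofactor(0,2).
Cofactor C_02 = (-1)^(0+2) * minor(0,2) = -11
Entry delta = 6 - 2 = 4
Det delta = 4 * -11 = -44
New det = -110 + -44 = -154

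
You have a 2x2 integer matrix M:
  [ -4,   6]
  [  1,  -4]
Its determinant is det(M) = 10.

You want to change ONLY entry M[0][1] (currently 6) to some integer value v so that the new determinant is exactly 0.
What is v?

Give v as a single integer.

Answer: 16

Derivation:
det is linear in entry M[0][1]: det = old_det + (v - 6) * C_01
Cofactor C_01 = -1
Want det = 0: 10 + (v - 6) * -1 = 0
  (v - 6) = -10 / -1 = 10
  v = 6 + (10) = 16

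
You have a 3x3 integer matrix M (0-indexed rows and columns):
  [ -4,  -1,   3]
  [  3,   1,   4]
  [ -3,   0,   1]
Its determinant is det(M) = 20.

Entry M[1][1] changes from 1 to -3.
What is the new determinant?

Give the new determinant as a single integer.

det is linear in row 1: changing M[1][1] by delta changes det by delta * cofactor(1,1).
Cofactor C_11 = (-1)^(1+1) * minor(1,1) = 5
Entry delta = -3 - 1 = -4
Det delta = -4 * 5 = -20
New det = 20 + -20 = 0

Answer: 0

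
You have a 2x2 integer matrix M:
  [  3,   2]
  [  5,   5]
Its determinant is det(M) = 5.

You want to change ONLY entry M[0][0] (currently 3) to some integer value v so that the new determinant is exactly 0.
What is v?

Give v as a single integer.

det is linear in entry M[0][0]: det = old_det + (v - 3) * C_00
Cofactor C_00 = 5
Want det = 0: 5 + (v - 3) * 5 = 0
  (v - 3) = -5 / 5 = -1
  v = 3 + (-1) = 2

Answer: 2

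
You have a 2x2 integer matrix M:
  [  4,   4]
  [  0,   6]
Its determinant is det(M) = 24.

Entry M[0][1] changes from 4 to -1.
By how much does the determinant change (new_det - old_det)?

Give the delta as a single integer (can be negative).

Cofactor C_01 = 0
Entry delta = -1 - 4 = -5
Det delta = entry_delta * cofactor = -5 * 0 = 0

Answer: 0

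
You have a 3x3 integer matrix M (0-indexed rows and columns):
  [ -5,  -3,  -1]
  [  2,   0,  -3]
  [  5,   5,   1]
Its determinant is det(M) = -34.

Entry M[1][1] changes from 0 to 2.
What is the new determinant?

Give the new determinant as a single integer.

Answer: -34

Derivation:
det is linear in row 1: changing M[1][1] by delta changes det by delta * cofactor(1,1).
Cofactor C_11 = (-1)^(1+1) * minor(1,1) = 0
Entry delta = 2 - 0 = 2
Det delta = 2 * 0 = 0
New det = -34 + 0 = -34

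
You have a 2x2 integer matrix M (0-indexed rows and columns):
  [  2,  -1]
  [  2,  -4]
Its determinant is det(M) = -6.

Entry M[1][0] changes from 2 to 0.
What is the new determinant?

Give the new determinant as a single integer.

Answer: -8

Derivation:
det is linear in row 1: changing M[1][0] by delta changes det by delta * cofactor(1,0).
Cofactor C_10 = (-1)^(1+0) * minor(1,0) = 1
Entry delta = 0 - 2 = -2
Det delta = -2 * 1 = -2
New det = -6 + -2 = -8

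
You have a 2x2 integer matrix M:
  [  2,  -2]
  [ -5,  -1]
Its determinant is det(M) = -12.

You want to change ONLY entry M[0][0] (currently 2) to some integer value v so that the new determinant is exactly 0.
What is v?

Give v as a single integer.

det is linear in entry M[0][0]: det = old_det + (v - 2) * C_00
Cofactor C_00 = -1
Want det = 0: -12 + (v - 2) * -1 = 0
  (v - 2) = 12 / -1 = -12
  v = 2 + (-12) = -10

Answer: -10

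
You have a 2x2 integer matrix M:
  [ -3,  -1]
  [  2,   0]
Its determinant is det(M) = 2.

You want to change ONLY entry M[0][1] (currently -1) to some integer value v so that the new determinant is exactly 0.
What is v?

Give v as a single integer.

det is linear in entry M[0][1]: det = old_det + (v - -1) * C_01
Cofactor C_01 = -2
Want det = 0: 2 + (v - -1) * -2 = 0
  (v - -1) = -2 / -2 = 1
  v = -1 + (1) = 0

Answer: 0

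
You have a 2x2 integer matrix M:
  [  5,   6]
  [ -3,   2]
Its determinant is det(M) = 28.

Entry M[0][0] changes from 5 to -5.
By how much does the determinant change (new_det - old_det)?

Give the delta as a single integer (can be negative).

Cofactor C_00 = 2
Entry delta = -5 - 5 = -10
Det delta = entry_delta * cofactor = -10 * 2 = -20

Answer: -20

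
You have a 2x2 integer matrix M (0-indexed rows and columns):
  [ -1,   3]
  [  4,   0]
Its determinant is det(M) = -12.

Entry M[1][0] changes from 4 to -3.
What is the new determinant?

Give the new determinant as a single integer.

Answer: 9

Derivation:
det is linear in row 1: changing M[1][0] by delta changes det by delta * cofactor(1,0).
Cofactor C_10 = (-1)^(1+0) * minor(1,0) = -3
Entry delta = -3 - 4 = -7
Det delta = -7 * -3 = 21
New det = -12 + 21 = 9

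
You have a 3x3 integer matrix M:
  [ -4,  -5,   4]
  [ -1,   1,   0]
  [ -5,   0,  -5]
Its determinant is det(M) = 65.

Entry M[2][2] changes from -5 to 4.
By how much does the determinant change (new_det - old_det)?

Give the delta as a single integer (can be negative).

Answer: -81

Derivation:
Cofactor C_22 = -9
Entry delta = 4 - -5 = 9
Det delta = entry_delta * cofactor = 9 * -9 = -81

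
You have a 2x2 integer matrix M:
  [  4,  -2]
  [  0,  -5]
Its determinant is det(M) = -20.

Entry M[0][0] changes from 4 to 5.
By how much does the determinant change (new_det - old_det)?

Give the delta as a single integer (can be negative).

Answer: -5

Derivation:
Cofactor C_00 = -5
Entry delta = 5 - 4 = 1
Det delta = entry_delta * cofactor = 1 * -5 = -5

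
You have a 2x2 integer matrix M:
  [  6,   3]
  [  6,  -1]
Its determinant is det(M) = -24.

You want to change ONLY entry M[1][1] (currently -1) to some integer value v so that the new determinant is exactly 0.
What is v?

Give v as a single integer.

Answer: 3

Derivation:
det is linear in entry M[1][1]: det = old_det + (v - -1) * C_11
Cofactor C_11 = 6
Want det = 0: -24 + (v - -1) * 6 = 0
  (v - -1) = 24 / 6 = 4
  v = -1 + (4) = 3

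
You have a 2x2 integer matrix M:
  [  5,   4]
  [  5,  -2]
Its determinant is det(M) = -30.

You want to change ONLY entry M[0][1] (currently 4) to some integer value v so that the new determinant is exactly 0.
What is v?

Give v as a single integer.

det is linear in entry M[0][1]: det = old_det + (v - 4) * C_01
Cofactor C_01 = -5
Want det = 0: -30 + (v - 4) * -5 = 0
  (v - 4) = 30 / -5 = -6
  v = 4 + (-6) = -2

Answer: -2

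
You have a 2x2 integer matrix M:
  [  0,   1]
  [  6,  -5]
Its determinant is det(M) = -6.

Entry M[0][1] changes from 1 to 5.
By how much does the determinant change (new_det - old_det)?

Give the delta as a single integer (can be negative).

Answer: -24

Derivation:
Cofactor C_01 = -6
Entry delta = 5 - 1 = 4
Det delta = entry_delta * cofactor = 4 * -6 = -24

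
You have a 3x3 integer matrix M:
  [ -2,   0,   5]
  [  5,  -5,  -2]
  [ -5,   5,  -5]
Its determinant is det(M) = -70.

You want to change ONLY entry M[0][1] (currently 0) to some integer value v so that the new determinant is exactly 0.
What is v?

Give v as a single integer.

det is linear in entry M[0][1]: det = old_det + (v - 0) * C_01
Cofactor C_01 = 35
Want det = 0: -70 + (v - 0) * 35 = 0
  (v - 0) = 70 / 35 = 2
  v = 0 + (2) = 2

Answer: 2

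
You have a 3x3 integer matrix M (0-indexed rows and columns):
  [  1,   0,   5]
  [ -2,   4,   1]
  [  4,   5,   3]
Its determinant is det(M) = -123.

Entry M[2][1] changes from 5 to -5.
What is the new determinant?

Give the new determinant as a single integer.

det is linear in row 2: changing M[2][1] by delta changes det by delta * cofactor(2,1).
Cofactor C_21 = (-1)^(2+1) * minor(2,1) = -11
Entry delta = -5 - 5 = -10
Det delta = -10 * -11 = 110
New det = -123 + 110 = -13

Answer: -13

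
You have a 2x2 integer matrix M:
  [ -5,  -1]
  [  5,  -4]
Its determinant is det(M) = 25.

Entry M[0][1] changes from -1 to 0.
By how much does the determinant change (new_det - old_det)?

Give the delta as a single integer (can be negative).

Answer: -5

Derivation:
Cofactor C_01 = -5
Entry delta = 0 - -1 = 1
Det delta = entry_delta * cofactor = 1 * -5 = -5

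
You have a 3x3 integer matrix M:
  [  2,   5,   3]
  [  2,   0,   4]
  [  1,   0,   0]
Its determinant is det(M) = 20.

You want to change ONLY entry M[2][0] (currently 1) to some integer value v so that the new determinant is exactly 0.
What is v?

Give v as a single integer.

det is linear in entry M[2][0]: det = old_det + (v - 1) * C_20
Cofactor C_20 = 20
Want det = 0: 20 + (v - 1) * 20 = 0
  (v - 1) = -20 / 20 = -1
  v = 1 + (-1) = 0

Answer: 0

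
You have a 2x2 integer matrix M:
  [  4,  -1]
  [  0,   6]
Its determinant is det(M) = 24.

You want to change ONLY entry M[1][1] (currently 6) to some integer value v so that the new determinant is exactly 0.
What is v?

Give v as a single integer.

Answer: 0

Derivation:
det is linear in entry M[1][1]: det = old_det + (v - 6) * C_11
Cofactor C_11 = 4
Want det = 0: 24 + (v - 6) * 4 = 0
  (v - 6) = -24 / 4 = -6
  v = 6 + (-6) = 0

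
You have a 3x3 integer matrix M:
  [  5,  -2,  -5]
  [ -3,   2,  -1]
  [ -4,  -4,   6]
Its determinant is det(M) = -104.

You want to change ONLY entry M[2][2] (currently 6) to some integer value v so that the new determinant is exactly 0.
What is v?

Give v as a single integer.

det is linear in entry M[2][2]: det = old_det + (v - 6) * C_22
Cofactor C_22 = 4
Want det = 0: -104 + (v - 6) * 4 = 0
  (v - 6) = 104 / 4 = 26
  v = 6 + (26) = 32

Answer: 32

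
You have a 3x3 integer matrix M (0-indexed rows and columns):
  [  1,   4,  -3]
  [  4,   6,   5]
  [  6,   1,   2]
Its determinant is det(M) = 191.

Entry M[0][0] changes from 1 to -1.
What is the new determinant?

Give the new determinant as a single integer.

Answer: 177

Derivation:
det is linear in row 0: changing M[0][0] by delta changes det by delta * cofactor(0,0).
Cofactor C_00 = (-1)^(0+0) * minor(0,0) = 7
Entry delta = -1 - 1 = -2
Det delta = -2 * 7 = -14
New det = 191 + -14 = 177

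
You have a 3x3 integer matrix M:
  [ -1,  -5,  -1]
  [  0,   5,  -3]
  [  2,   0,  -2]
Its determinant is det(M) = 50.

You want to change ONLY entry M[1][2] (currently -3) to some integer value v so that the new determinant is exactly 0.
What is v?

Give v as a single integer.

Answer: 2

Derivation:
det is linear in entry M[1][2]: det = old_det + (v - -3) * C_12
Cofactor C_12 = -10
Want det = 0: 50 + (v - -3) * -10 = 0
  (v - -3) = -50 / -10 = 5
  v = -3 + (5) = 2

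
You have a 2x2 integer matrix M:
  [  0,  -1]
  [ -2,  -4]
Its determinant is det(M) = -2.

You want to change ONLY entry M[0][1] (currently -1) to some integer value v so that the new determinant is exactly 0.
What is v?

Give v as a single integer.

Answer: 0

Derivation:
det is linear in entry M[0][1]: det = old_det + (v - -1) * C_01
Cofactor C_01 = 2
Want det = 0: -2 + (v - -1) * 2 = 0
  (v - -1) = 2 / 2 = 1
  v = -1 + (1) = 0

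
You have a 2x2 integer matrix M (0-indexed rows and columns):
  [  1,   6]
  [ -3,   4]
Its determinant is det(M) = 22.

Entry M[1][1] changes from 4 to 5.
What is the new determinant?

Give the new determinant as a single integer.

det is linear in row 1: changing M[1][1] by delta changes det by delta * cofactor(1,1).
Cofactor C_11 = (-1)^(1+1) * minor(1,1) = 1
Entry delta = 5 - 4 = 1
Det delta = 1 * 1 = 1
New det = 22 + 1 = 23

Answer: 23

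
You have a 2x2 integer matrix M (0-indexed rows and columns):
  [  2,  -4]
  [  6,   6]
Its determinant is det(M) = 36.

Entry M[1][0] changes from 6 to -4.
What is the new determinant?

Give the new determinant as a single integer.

Answer: -4

Derivation:
det is linear in row 1: changing M[1][0] by delta changes det by delta * cofactor(1,0).
Cofactor C_10 = (-1)^(1+0) * minor(1,0) = 4
Entry delta = -4 - 6 = -10
Det delta = -10 * 4 = -40
New det = 36 + -40 = -4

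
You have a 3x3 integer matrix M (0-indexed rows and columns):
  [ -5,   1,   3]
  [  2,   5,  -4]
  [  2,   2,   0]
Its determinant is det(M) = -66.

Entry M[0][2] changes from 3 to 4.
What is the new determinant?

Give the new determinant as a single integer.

det is linear in row 0: changing M[0][2] by delta changes det by delta * cofactor(0,2).
Cofactor C_02 = (-1)^(0+2) * minor(0,2) = -6
Entry delta = 4 - 3 = 1
Det delta = 1 * -6 = -6
New det = -66 + -6 = -72

Answer: -72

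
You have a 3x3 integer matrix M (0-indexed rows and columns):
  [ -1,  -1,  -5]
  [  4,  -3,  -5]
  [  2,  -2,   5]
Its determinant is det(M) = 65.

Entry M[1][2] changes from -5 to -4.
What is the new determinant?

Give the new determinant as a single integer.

det is linear in row 1: changing M[1][2] by delta changes det by delta * cofactor(1,2).
Cofactor C_12 = (-1)^(1+2) * minor(1,2) = -4
Entry delta = -4 - -5 = 1
Det delta = 1 * -4 = -4
New det = 65 + -4 = 61

Answer: 61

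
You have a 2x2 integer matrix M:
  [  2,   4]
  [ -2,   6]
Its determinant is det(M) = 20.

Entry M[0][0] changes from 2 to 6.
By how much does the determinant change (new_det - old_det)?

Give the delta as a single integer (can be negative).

Cofactor C_00 = 6
Entry delta = 6 - 2 = 4
Det delta = entry_delta * cofactor = 4 * 6 = 24

Answer: 24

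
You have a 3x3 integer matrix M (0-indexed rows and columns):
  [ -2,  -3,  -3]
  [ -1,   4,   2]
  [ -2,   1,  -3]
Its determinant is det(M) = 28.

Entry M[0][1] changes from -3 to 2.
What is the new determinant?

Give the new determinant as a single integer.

Answer: -7

Derivation:
det is linear in row 0: changing M[0][1] by delta changes det by delta * cofactor(0,1).
Cofactor C_01 = (-1)^(0+1) * minor(0,1) = -7
Entry delta = 2 - -3 = 5
Det delta = 5 * -7 = -35
New det = 28 + -35 = -7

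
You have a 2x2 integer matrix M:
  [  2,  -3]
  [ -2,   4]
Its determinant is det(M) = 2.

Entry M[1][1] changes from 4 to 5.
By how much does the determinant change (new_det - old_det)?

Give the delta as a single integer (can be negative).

Answer: 2

Derivation:
Cofactor C_11 = 2
Entry delta = 5 - 4 = 1
Det delta = entry_delta * cofactor = 1 * 2 = 2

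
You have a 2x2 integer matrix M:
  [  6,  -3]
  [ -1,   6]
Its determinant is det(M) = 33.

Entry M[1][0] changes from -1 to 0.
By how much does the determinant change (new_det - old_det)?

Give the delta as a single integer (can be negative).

Answer: 3

Derivation:
Cofactor C_10 = 3
Entry delta = 0 - -1 = 1
Det delta = entry_delta * cofactor = 1 * 3 = 3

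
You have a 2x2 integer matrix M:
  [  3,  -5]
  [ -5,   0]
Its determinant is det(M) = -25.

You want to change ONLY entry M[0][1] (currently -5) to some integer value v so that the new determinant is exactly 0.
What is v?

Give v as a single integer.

Answer: 0

Derivation:
det is linear in entry M[0][1]: det = old_det + (v - -5) * C_01
Cofactor C_01 = 5
Want det = 0: -25 + (v - -5) * 5 = 0
  (v - -5) = 25 / 5 = 5
  v = -5 + (5) = 0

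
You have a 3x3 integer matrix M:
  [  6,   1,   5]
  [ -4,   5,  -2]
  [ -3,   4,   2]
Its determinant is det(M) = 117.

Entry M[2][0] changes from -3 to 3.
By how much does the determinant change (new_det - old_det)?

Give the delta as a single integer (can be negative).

Answer: -162

Derivation:
Cofactor C_20 = -27
Entry delta = 3 - -3 = 6
Det delta = entry_delta * cofactor = 6 * -27 = -162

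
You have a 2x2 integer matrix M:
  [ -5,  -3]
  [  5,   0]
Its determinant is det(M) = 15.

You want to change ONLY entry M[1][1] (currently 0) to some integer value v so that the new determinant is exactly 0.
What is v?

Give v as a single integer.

Answer: 3

Derivation:
det is linear in entry M[1][1]: det = old_det + (v - 0) * C_11
Cofactor C_11 = -5
Want det = 0: 15 + (v - 0) * -5 = 0
  (v - 0) = -15 / -5 = 3
  v = 0 + (3) = 3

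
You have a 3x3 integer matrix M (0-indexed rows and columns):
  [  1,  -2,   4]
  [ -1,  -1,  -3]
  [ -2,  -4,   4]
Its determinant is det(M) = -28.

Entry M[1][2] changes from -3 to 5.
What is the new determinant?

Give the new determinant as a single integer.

det is linear in row 1: changing M[1][2] by delta changes det by delta * cofactor(1,2).
Cofactor C_12 = (-1)^(1+2) * minor(1,2) = 8
Entry delta = 5 - -3 = 8
Det delta = 8 * 8 = 64
New det = -28 + 64 = 36

Answer: 36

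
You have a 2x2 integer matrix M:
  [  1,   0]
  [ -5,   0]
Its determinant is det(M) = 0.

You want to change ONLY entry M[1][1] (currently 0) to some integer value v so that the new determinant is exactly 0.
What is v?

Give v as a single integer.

Answer: 0

Derivation:
det is linear in entry M[1][1]: det = old_det + (v - 0) * C_11
Cofactor C_11 = 1
Want det = 0: 0 + (v - 0) * 1 = 0
  (v - 0) = 0 / 1 = 0
  v = 0 + (0) = 0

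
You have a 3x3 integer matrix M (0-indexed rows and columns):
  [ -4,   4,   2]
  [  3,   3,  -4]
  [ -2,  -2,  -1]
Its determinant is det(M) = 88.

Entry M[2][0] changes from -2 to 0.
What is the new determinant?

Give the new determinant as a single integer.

det is linear in row 2: changing M[2][0] by delta changes det by delta * cofactor(2,0).
Cofactor C_20 = (-1)^(2+0) * minor(2,0) = -22
Entry delta = 0 - -2 = 2
Det delta = 2 * -22 = -44
New det = 88 + -44 = 44

Answer: 44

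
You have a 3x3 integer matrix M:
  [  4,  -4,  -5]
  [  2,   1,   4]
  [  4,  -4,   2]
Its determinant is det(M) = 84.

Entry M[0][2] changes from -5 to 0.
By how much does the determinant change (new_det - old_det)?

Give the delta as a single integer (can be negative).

Answer: -60

Derivation:
Cofactor C_02 = -12
Entry delta = 0 - -5 = 5
Det delta = entry_delta * cofactor = 5 * -12 = -60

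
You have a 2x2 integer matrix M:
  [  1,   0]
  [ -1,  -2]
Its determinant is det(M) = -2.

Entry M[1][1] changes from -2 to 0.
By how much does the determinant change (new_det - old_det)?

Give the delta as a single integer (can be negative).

Answer: 2

Derivation:
Cofactor C_11 = 1
Entry delta = 0 - -2 = 2
Det delta = entry_delta * cofactor = 2 * 1 = 2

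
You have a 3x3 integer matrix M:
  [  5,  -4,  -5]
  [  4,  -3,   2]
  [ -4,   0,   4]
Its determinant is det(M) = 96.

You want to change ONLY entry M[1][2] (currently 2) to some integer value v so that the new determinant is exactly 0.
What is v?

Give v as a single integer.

det is linear in entry M[1][2]: det = old_det + (v - 2) * C_12
Cofactor C_12 = 16
Want det = 0: 96 + (v - 2) * 16 = 0
  (v - 2) = -96 / 16 = -6
  v = 2 + (-6) = -4

Answer: -4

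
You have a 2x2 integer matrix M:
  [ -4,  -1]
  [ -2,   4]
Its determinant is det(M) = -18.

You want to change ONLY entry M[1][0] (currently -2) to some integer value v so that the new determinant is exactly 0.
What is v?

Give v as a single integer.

Answer: 16

Derivation:
det is linear in entry M[1][0]: det = old_det + (v - -2) * C_10
Cofactor C_10 = 1
Want det = 0: -18 + (v - -2) * 1 = 0
  (v - -2) = 18 / 1 = 18
  v = -2 + (18) = 16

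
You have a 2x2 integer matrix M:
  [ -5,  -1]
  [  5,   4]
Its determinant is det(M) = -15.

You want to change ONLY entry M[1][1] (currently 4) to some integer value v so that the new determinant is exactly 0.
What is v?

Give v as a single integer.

Answer: 1

Derivation:
det is linear in entry M[1][1]: det = old_det + (v - 4) * C_11
Cofactor C_11 = -5
Want det = 0: -15 + (v - 4) * -5 = 0
  (v - 4) = 15 / -5 = -3
  v = 4 + (-3) = 1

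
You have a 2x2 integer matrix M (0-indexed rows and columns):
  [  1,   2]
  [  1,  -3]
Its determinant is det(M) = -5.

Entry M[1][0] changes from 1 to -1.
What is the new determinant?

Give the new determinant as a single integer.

det is linear in row 1: changing M[1][0] by delta changes det by delta * cofactor(1,0).
Cofactor C_10 = (-1)^(1+0) * minor(1,0) = -2
Entry delta = -1 - 1 = -2
Det delta = -2 * -2 = 4
New det = -5 + 4 = -1

Answer: -1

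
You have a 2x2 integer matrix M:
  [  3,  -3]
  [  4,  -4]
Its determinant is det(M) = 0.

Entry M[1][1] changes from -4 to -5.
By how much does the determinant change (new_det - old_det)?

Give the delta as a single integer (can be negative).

Cofactor C_11 = 3
Entry delta = -5 - -4 = -1
Det delta = entry_delta * cofactor = -1 * 3 = -3

Answer: -3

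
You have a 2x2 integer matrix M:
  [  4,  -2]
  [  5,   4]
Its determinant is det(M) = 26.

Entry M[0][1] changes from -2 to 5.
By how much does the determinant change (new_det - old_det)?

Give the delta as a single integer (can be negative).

Answer: -35

Derivation:
Cofactor C_01 = -5
Entry delta = 5 - -2 = 7
Det delta = entry_delta * cofactor = 7 * -5 = -35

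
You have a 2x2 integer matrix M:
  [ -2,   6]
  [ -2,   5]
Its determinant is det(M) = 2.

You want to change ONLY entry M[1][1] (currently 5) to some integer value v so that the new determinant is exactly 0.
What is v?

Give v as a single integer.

det is linear in entry M[1][1]: det = old_det + (v - 5) * C_11
Cofactor C_11 = -2
Want det = 0: 2 + (v - 5) * -2 = 0
  (v - 5) = -2 / -2 = 1
  v = 5 + (1) = 6

Answer: 6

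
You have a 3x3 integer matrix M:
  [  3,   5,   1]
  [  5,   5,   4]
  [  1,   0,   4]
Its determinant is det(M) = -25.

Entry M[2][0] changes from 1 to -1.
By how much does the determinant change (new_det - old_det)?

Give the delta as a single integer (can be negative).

Answer: -30

Derivation:
Cofactor C_20 = 15
Entry delta = -1 - 1 = -2
Det delta = entry_delta * cofactor = -2 * 15 = -30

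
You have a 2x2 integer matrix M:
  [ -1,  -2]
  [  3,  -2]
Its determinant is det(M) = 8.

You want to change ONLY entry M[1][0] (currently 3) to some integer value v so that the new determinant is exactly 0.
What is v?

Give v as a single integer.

det is linear in entry M[1][0]: det = old_det + (v - 3) * C_10
Cofactor C_10 = 2
Want det = 0: 8 + (v - 3) * 2 = 0
  (v - 3) = -8 / 2 = -4
  v = 3 + (-4) = -1

Answer: -1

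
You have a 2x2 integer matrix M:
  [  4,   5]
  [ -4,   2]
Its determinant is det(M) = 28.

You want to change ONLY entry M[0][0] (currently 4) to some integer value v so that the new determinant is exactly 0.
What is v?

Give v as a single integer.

det is linear in entry M[0][0]: det = old_det + (v - 4) * C_00
Cofactor C_00 = 2
Want det = 0: 28 + (v - 4) * 2 = 0
  (v - 4) = -28 / 2 = -14
  v = 4 + (-14) = -10

Answer: -10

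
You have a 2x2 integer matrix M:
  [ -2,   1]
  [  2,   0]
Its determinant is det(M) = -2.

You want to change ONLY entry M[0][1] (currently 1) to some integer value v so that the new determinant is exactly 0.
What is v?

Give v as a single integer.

det is linear in entry M[0][1]: det = old_det + (v - 1) * C_01
Cofactor C_01 = -2
Want det = 0: -2 + (v - 1) * -2 = 0
  (v - 1) = 2 / -2 = -1
  v = 1 + (-1) = 0

Answer: 0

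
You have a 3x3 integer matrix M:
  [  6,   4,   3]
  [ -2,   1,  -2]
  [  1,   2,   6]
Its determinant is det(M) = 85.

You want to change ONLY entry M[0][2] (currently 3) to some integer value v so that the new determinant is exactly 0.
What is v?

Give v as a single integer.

Answer: 20

Derivation:
det is linear in entry M[0][2]: det = old_det + (v - 3) * C_02
Cofactor C_02 = -5
Want det = 0: 85 + (v - 3) * -5 = 0
  (v - 3) = -85 / -5 = 17
  v = 3 + (17) = 20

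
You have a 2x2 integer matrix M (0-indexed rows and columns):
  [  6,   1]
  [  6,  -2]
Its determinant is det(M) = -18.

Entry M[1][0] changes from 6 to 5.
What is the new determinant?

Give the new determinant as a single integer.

Answer: -17

Derivation:
det is linear in row 1: changing M[1][0] by delta changes det by delta * cofactor(1,0).
Cofactor C_10 = (-1)^(1+0) * minor(1,0) = -1
Entry delta = 5 - 6 = -1
Det delta = -1 * -1 = 1
New det = -18 + 1 = -17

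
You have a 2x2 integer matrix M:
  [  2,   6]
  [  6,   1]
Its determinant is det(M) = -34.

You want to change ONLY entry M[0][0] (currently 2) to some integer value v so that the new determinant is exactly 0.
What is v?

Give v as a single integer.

det is linear in entry M[0][0]: det = old_det + (v - 2) * C_00
Cofactor C_00 = 1
Want det = 0: -34 + (v - 2) * 1 = 0
  (v - 2) = 34 / 1 = 34
  v = 2 + (34) = 36

Answer: 36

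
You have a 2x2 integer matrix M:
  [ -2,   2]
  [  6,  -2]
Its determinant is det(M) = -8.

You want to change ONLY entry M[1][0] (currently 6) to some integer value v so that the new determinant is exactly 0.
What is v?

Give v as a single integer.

det is linear in entry M[1][0]: det = old_det + (v - 6) * C_10
Cofactor C_10 = -2
Want det = 0: -8 + (v - 6) * -2 = 0
  (v - 6) = 8 / -2 = -4
  v = 6 + (-4) = 2

Answer: 2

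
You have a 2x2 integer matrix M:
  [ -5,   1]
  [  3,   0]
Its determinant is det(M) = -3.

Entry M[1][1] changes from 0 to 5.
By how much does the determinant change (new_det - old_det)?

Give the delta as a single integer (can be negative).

Answer: -25

Derivation:
Cofactor C_11 = -5
Entry delta = 5 - 0 = 5
Det delta = entry_delta * cofactor = 5 * -5 = -25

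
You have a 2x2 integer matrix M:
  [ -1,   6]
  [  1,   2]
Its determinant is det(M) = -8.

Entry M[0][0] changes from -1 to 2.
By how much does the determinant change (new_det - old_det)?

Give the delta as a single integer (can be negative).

Cofactor C_00 = 2
Entry delta = 2 - -1 = 3
Det delta = entry_delta * cofactor = 3 * 2 = 6

Answer: 6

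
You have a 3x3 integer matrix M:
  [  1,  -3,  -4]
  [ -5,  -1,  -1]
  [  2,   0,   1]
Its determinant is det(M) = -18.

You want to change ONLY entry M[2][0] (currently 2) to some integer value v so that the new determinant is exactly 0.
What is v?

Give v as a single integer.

Answer: -16

Derivation:
det is linear in entry M[2][0]: det = old_det + (v - 2) * C_20
Cofactor C_20 = -1
Want det = 0: -18 + (v - 2) * -1 = 0
  (v - 2) = 18 / -1 = -18
  v = 2 + (-18) = -16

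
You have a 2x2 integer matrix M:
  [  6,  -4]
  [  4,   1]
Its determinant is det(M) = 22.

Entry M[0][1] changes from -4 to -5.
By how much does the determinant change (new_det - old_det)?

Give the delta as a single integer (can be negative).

Answer: 4

Derivation:
Cofactor C_01 = -4
Entry delta = -5 - -4 = -1
Det delta = entry_delta * cofactor = -1 * -4 = 4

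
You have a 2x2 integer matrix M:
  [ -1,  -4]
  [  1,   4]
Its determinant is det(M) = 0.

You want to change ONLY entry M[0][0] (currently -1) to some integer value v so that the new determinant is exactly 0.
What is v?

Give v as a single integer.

det is linear in entry M[0][0]: det = old_det + (v - -1) * C_00
Cofactor C_00 = 4
Want det = 0: 0 + (v - -1) * 4 = 0
  (v - -1) = 0 / 4 = 0
  v = -1 + (0) = -1

Answer: -1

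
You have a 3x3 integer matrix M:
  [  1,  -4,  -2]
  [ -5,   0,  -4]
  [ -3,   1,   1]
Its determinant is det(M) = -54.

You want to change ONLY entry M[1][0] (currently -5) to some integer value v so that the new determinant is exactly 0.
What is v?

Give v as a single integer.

Answer: 22

Derivation:
det is linear in entry M[1][0]: det = old_det + (v - -5) * C_10
Cofactor C_10 = 2
Want det = 0: -54 + (v - -5) * 2 = 0
  (v - -5) = 54 / 2 = 27
  v = -5 + (27) = 22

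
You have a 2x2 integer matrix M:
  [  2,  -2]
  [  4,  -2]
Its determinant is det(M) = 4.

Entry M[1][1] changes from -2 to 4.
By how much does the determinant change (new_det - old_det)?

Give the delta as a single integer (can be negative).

Cofactor C_11 = 2
Entry delta = 4 - -2 = 6
Det delta = entry_delta * cofactor = 6 * 2 = 12

Answer: 12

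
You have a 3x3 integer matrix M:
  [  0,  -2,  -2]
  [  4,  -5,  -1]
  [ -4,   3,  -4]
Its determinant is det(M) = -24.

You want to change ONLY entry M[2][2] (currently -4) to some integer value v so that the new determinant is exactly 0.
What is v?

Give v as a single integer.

det is linear in entry M[2][2]: det = old_det + (v - -4) * C_22
Cofactor C_22 = 8
Want det = 0: -24 + (v - -4) * 8 = 0
  (v - -4) = 24 / 8 = 3
  v = -4 + (3) = -1

Answer: -1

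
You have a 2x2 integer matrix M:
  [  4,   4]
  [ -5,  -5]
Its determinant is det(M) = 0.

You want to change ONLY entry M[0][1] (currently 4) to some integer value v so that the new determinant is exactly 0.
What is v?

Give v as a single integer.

Answer: 4

Derivation:
det is linear in entry M[0][1]: det = old_det + (v - 4) * C_01
Cofactor C_01 = 5
Want det = 0: 0 + (v - 4) * 5 = 0
  (v - 4) = 0 / 5 = 0
  v = 4 + (0) = 4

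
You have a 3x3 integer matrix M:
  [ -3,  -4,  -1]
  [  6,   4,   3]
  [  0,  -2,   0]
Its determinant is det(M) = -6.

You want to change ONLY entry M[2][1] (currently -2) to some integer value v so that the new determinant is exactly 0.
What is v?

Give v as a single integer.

Answer: 0

Derivation:
det is linear in entry M[2][1]: det = old_det + (v - -2) * C_21
Cofactor C_21 = 3
Want det = 0: -6 + (v - -2) * 3 = 0
  (v - -2) = 6 / 3 = 2
  v = -2 + (2) = 0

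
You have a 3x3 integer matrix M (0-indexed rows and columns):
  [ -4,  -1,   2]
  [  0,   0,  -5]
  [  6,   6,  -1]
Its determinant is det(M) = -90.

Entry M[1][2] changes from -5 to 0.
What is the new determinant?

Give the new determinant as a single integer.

Answer: 0

Derivation:
det is linear in row 1: changing M[1][2] by delta changes det by delta * cofactor(1,2).
Cofactor C_12 = (-1)^(1+2) * minor(1,2) = 18
Entry delta = 0 - -5 = 5
Det delta = 5 * 18 = 90
New det = -90 + 90 = 0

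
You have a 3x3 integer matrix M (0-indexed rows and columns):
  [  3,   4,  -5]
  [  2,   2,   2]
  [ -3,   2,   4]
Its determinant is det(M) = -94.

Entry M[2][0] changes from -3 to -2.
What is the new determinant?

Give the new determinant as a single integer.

det is linear in row 2: changing M[2][0] by delta changes det by delta * cofactor(2,0).
Cofactor C_20 = (-1)^(2+0) * minor(2,0) = 18
Entry delta = -2 - -3 = 1
Det delta = 1 * 18 = 18
New det = -94 + 18 = -76

Answer: -76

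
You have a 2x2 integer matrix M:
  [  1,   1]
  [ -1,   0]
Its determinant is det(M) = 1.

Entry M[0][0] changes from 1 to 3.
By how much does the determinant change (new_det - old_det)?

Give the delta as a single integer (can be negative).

Answer: 0

Derivation:
Cofactor C_00 = 0
Entry delta = 3 - 1 = 2
Det delta = entry_delta * cofactor = 2 * 0 = 0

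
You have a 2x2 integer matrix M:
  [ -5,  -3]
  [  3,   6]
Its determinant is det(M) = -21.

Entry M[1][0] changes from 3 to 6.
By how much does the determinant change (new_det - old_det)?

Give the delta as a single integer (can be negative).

Answer: 9

Derivation:
Cofactor C_10 = 3
Entry delta = 6 - 3 = 3
Det delta = entry_delta * cofactor = 3 * 3 = 9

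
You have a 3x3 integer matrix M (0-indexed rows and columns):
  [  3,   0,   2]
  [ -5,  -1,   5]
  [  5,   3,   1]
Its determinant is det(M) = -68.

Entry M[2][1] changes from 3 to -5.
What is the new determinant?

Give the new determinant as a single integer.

Answer: 132

Derivation:
det is linear in row 2: changing M[2][1] by delta changes det by delta * cofactor(2,1).
Cofactor C_21 = (-1)^(2+1) * minor(2,1) = -25
Entry delta = -5 - 3 = -8
Det delta = -8 * -25 = 200
New det = -68 + 200 = 132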